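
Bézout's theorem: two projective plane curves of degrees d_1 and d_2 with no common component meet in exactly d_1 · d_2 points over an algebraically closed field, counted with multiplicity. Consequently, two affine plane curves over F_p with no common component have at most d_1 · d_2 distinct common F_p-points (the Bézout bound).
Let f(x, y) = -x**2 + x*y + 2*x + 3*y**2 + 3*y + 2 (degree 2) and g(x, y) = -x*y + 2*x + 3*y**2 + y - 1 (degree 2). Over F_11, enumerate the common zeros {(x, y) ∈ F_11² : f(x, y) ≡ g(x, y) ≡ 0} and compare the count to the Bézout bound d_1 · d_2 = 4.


Common zeros: {(6, 0)}; count = 1; Bézout bound = 4.

deg(f) = 2, deg(g) = 2, so Bézout bound = 4.
Scan x ∈ F_11. For each x, list the y ∈ F_11 with f(x, y) ≡ 0 and those with g(x, y) ≡ 0 (mod 11); the common zeros in that column are the intersection.
  x = 0: f ≡ 0 at y ∈ ∅; g ≡ 0 at y ∈ ∅; common: ∅.
  x = 1: f ≡ 0 at y ∈ ∅; g ≡ 0 at y ∈ ∅; common: ∅.
  x = 2: f ≡ 0 at y ∈ {3, 10}; g ≡ 0 at y ∈ {7, 8}; common: ∅.
  x = 3: f ≡ 0 at y ∈ {3, 6}; g ≡ 0 at y ∈ ∅; common: ∅.
  x = 4: f ≡ 0 at y ∈ {8}; g ≡ 0 at y ∈ ∅; common: ∅.
  x = 5: f ≡ 0 at y ∈ {6}; g ≡ 0 at y ∈ ∅; common: ∅.
  x = 6: f ≡ 0 at y ∈ {0, 8}; g ≡ 0 at y ∈ {0, 9}; common: {0}.
  x = 7: f ≡ 0 at y ∈ {0, 4}; g ≡ 0 at y ∈ {3, 10}; common: ∅.
  x = 8: f ≡ 0 at y ∈ ∅; g ≡ 0 at y ∈ {1, 5}; common: ∅.
  x = 9: f ≡ 0 at y ∈ ∅; g ≡ 0 at y ∈ {4, 6}; common: ∅.
  x = 10: f ≡ 0 at y ∈ {4, 10}; g ≡ 0 at y ∈ ∅; common: ∅.
Collecting: common zeros = {(6, 0)}, so the count is 1.
Comparison with the Bézout bound: 1 ≤ 4 = deg(f)·deg(g), as expected for curves with no common component (the affine F_11-count falls short of the bound because intersections may lie at infinity, over extension fields, or carry multiplicity).


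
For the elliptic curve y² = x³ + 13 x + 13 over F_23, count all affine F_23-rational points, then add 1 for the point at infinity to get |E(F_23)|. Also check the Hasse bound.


Affine points = {(0, 6), (0, 17), (1, 2), (1, 21), (2, 1), (2, 22), (6, 10), (6, 13), (8, 10), (8, 13), (9, 10), (9, 13), (10, 4), (10, 19), (14, 8), (14, 15), (15, 8), (15, 15), (16, 4), (16, 19), (17, 8), (17, 15), (19, 9), (19, 14), (20, 4), (20, 19), (21, 5), (21, 18)}; affine count = 28; |E(F_23)| = 29.

Discriminant check: Δ ∝ 4a³ + 27b² = 4·13³ + 27·13² = 4·2197 + 27·169 ≡ 11 (mod 23). Nonzero ⇒ E is nonsingular.
For each x ∈ F_23, compute rhs = x³ + 13·x + 13 mod 23, then count y ∈ F_23 with y² ≡ rhs.
  x = 0: rhs = 13, matching y values: 6, 17 (2 points).
  x = 1: rhs = 4, matching y values: 2, 21 (2 points).
  x = 2: rhs = 1, matching y values: 1, 22 (2 points).
  x = 3: rhs = 10, matching y values: none (0 points).
  x = 4: rhs = 14, matching y values: none (0 points).
  x = 5: rhs = 19, matching y values: none (0 points).
  x = 6: rhs = 8, matching y values: 10, 13 (2 points).
  x = 7: rhs = 10, matching y values: none (0 points).
  x = 8: rhs = 8, matching y values: 10, 13 (2 points).
  x = 9: rhs = 8, matching y values: 10, 13 (2 points).
  x = 10: rhs = 16, matching y values: 4, 19 (2 points).
  x = 11: rhs = 15, matching y values: none (0 points).
  x = 12: rhs = 11, matching y values: none (0 points).
  x = 13: rhs = 10, matching y values: none (0 points).
  x = 14: rhs = 18, matching y values: 8, 15 (2 points).
  x = 15: rhs = 18, matching y values: 8, 15 (2 points).
  x = 16: rhs = 16, matching y values: 4, 19 (2 points).
  x = 17: rhs = 18, matching y values: 8, 15 (2 points).
  x = 18: rhs = 7, matching y values: none (0 points).
  x = 19: rhs = 12, matching y values: 9, 14 (2 points).
  x = 20: rhs = 16, matching y values: 4, 19 (2 points).
  x = 21: rhs = 2, matching y values: 5, 18 (2 points).
  x = 22: rhs = 22, matching y values: none (0 points).
Total affine count: 28.
Full point count |E(F_23)| = 28 + 1 = 29.
Hasse bound: |29 − (23+1)| = |5| = 5 ≤ 2√23 ≈ 9.5917 ✓.


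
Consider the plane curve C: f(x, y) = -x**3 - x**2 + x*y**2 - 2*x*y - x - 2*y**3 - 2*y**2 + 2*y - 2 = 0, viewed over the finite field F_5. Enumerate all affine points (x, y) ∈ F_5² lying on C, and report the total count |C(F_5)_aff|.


Affine F_5-points: {(1, 0), (1, 2), (2, 1), (4, 3)}; count = 4.

For each of the 25 pairs (x, y) ∈ F_5², evaluate f(x, y) mod 5. Record the zeros.
  x = 0: [0↦3, 1↦1, 2↦3, 3↦2, 4↦1]  zeros at y ∈ ∅
  x = 1: [0↦0, 1↦2, 2↦0, 3↦2, 4↦1]  zeros at y ∈ {0, 2}
  x = 2: [0↦4, 1↦0, 2↦4, 3↦4, 4↦3]  zeros at y ∈ {1}
  x = 3: [0↦4, 1↦4, 2↦4, 3↦2, 4↦1]  zeros at y ∈ ∅
  x = 4: [0↦4, 1↦3, 2↦4, 3↦0, 4↦4]  zeros at y ∈ {3}
Collecting zeros: affine points = {(1, 0), (1, 2), (2, 1), (4, 3)}.
Total count |C(F_5)_aff| = 4.


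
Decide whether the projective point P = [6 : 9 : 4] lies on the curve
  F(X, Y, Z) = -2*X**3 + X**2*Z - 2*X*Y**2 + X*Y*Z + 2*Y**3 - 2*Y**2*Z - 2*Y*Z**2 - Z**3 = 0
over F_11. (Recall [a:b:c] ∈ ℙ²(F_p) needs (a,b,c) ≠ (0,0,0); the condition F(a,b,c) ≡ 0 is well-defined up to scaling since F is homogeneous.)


F(6,9,4) ≡ 8 (mod 11); P is NOT on the curve.

Evaluate F(6, 9, 4) term-by-term (mod 11).
  -2*X**3 ↦ -2·216·1·1 = -432
  X**2*Z ↦ 1·36·1·4 = 144
  -2*X*Y**2 ↦ -2·6·81·1 = -972
  X*Y*Z ↦ 1·6·9·4 = 216
  2*Y**3 ↦ 2·1·729·1 = 1458
  -2*Y**2*Z ↦ -2·1·81·4 = -648
  -2*Y*Z**2 ↦ -2·1·9·16 = -288
  -Z**3 ↦ -1·1·1·64 = -64
Sum: F(6, 9, 4) = (-432) + (144) + (-972) + (216) + (1458) + (-648) + (-288) + (-64) = -586.
Reducing mod 11: -586 ≡ 8 (mod 11).
Since F(a, b, c) ≡ 8 ≠ 0 (mod 11), P does NOT lie on the curve.


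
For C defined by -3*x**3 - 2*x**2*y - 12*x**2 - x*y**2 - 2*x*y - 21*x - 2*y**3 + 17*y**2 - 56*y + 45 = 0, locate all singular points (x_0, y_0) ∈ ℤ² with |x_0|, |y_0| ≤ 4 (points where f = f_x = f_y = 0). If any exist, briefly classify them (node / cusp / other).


Singular points: {(-2, 3)}; classification: cusp.

Compute partial derivatives:
  f_x = -9*x**2 - 4*x*y - 24*x - y**2 - 2*y - 21.
  f_y = -2*x**2 - 2*x*y - 2*x - 6*y**2 + 34*y - 56.
Scan x_0 ∈ {−4, ..., 4}. For each x_0, f_y(x_0, y) is a polynomial in y; find its integer roots y ∈ {−4, ..., 4}, then test f_x and f at those candidates.
  x = -4: f_y(-4, y) = -6*y**2 + 42*y - 80; no integer root y with |y| ≤ 4.
  x = -3: f_y(-3, y) = -6*y**2 + 40*y - 68; no integer root y with |y| ≤ 4.
  x = -2: f_y(-2, y) = -6*y**2 + 38*y - 60; vanishes at y ∈ {3}. (-2, 3): f_x = 0, f = 0 — SINGULAR.
  x = -1: f_y(-1, y) = -6*y**2 + 36*y - 56; no integer root y with |y| ≤ 4.
  x = 0: f_y(0, y) = -6*y**2 + 34*y - 56; no integer root y with |y| ≤ 4.
  x = 1: f_y(1, y) = -6*y**2 + 32*y - 60; no integer root y with |y| ≤ 4.
  x = 2: f_y(2, y) = -6*y**2 + 30*y - 68; no integer root y with |y| ≤ 4.
  x = 3: f_y(3, y) = -6*y**2 + 28*y - 80; no integer root y with |y| ≤ 4.
  x = 4: f_y(4, y) = -6*y**2 + 26*y - 96; no integer root y with |y| ≤ 4.
Only singular point on the grid: (-2, 3).
Classify: substitute x = -2 + u, y = 3 + v and expand: f = -3*u**3 - 2*u**2*v - u*v**2 - 2*v**3 + v**2.
No constant or linear terms (consistent with a singular point). Quadratic part: v**2. Cubic part: -3*u**3 - 2*u**2*v - u*v**2 - 2*v**3.
The quadratic part v**2 is a perfect square, so there is a single (double) tangent line v = 0, i.e. y = 3. Restricting the cubic part to that line (v = 0) leaves -3*u**3 ≠ 0, so f is not divisible by v and the branch is v² ≈ 3*u**3 to lowest order — this is a cusp.
Classification: cusp.


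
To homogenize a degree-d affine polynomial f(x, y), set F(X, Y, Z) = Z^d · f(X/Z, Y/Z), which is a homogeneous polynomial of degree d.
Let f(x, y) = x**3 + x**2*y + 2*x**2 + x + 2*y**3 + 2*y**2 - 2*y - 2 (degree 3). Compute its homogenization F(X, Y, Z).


F(X, Y, Z) = X**3 + X**2*Y + 2*X**2*Z + X*Z**2 + 2*Y**3 + 2*Y**2*Z - 2*Y*Z**2 - 2*Z**3

deg(f) = 3.
Substitute x = X/Z, y = Y/Z into f, then multiply by Z^3.
  monomial 1·x^3·y^0 ↦ 1·X^3·Y^0·Z^0.
  monomial 1·x^2·y^1 ↦ 1·X^2·Y^1·Z^0.
  monomial 2·x^2·y^0 ↦ 2·X^2·Y^0·Z^1.
  monomial 1·x^1·y^0 ↦ 1·X^1·Y^0·Z^2.
  monomial 2·x^0·y^3 ↦ 2·X^0·Y^3·Z^0.
  monomial 2·x^0·y^2 ↦ 2·X^0·Y^2·Z^1.
  monomial -2·x^0·y^1 ↦ -2·X^0·Y^1·Z^2.
  monomial -2·x^0·y^0 ↦ -2·X^0·Y^0·Z^3.
Collecting: F(X, Y, Z) = X**3 + X**2*Y + 2*X**2*Z + X*Z**2 + 2*Y**3 + 2*Y**2*Z - 2*Y*Z**2 - 2*Z**3.


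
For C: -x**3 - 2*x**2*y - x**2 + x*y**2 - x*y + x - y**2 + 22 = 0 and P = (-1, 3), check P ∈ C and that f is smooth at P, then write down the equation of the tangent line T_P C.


Tangent line at P: 18*x - 13*y + 57 = 0.

Step 1: f(-1, 3) = 0, so P lies on C.
Step 2: partial derivatives
  f_x(x, y) = -3*x**2 - 4*x*y - 2*x + y**2 - y + 1, f_y(x, y) = -2*x**2 + 2*x*y - x - 2*y.
  f_x(P) = 18, f_y(P) = -13 (gradient nonzero, so P is smooth).
Step 3: tangent line at P: 18·(x − -1) + -13·(y − 3) = 0.
Expanding: 18*x - 13*y + 57 = 0.


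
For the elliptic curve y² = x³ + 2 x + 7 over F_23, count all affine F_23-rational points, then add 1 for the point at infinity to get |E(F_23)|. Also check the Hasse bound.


Affine points = {(5, 2), (5, 21), (8, 11), (8, 12), (9, 8), (9, 15), (11, 7), (11, 16), (15, 10), (15, 13), (16, 8), (16, 15), (17, 3), (17, 20), (19, 2), (19, 21), (21, 8), (21, 15), (22, 2), (22, 21)}; affine count = 20; |E(F_23)| = 21.

Discriminant check: Δ ∝ 4a³ + 27b² = 4·2³ + 27·7² = 4·8 + 27·49 ≡ 21 (mod 23). Nonzero ⇒ E is nonsingular.
For each x ∈ F_23, compute rhs = x³ + 2·x + 7 mod 23, then count y ∈ F_23 with y² ≡ rhs.
  x = 0: rhs = 7, matching y values: none (0 points).
  x = 1: rhs = 10, matching y values: none (0 points).
  x = 2: rhs = 19, matching y values: none (0 points).
  x = 3: rhs = 17, matching y values: none (0 points).
  x = 4: rhs = 10, matching y values: none (0 points).
  x = 5: rhs = 4, matching y values: 2, 21 (2 points).
  x = 6: rhs = 5, matching y values: none (0 points).
  x = 7: rhs = 19, matching y values: none (0 points).
  x = 8: rhs = 6, matching y values: 11, 12 (2 points).
  x = 9: rhs = 18, matching y values: 8, 15 (2 points).
  x = 10: rhs = 15, matching y values: none (0 points).
  x = 11: rhs = 3, matching y values: 7, 16 (2 points).
  x = 12: rhs = 11, matching y values: none (0 points).
  x = 13: rhs = 22, matching y values: none (0 points).
  x = 14: rhs = 19, matching y values: none (0 points).
  x = 15: rhs = 8, matching y values: 10, 13 (2 points).
  x = 16: rhs = 18, matching y values: 8, 15 (2 points).
  x = 17: rhs = 9, matching y values: 3, 20 (2 points).
  x = 18: rhs = 10, matching y values: none (0 points).
  x = 19: rhs = 4, matching y values: 2, 21 (2 points).
  x = 20: rhs = 20, matching y values: none (0 points).
  x = 21: rhs = 18, matching y values: 8, 15 (2 points).
  x = 22: rhs = 4, matching y values: 2, 21 (2 points).
Total affine count: 20.
Full point count |E(F_23)| = 20 + 1 = 21.
Hasse bound: |21 − (23+1)| = |-3| = 3 ≤ 2√23 ≈ 9.5917 ✓.


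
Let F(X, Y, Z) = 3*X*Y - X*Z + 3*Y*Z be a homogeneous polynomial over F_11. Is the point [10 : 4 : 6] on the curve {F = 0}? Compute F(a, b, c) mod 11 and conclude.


F(10,4,6) ≡ 0 (mod 11); P is on the curve.

Evaluate F(10, 4, 6) term-by-term (mod 11).
  3*X*Y ↦ 3·10·4·1 = 120
  -X*Z ↦ -1·10·1·6 = -60
  3*Y*Z ↦ 3·1·4·6 = 72
Sum: F(10, 4, 6) = (120) + (-60) + (72) = 132.
Reducing mod 11: 132 ≡ 0 (mod 11).
Since F(a, b, c) ≡ 0 (mod 11), P lies on the curve.


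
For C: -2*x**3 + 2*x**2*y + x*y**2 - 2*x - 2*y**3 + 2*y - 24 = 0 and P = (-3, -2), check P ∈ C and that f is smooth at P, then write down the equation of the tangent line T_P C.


Tangent line at P: -28*x + 8*y - 68 = 0.

Step 1: f(-3, -2) = 0, so P lies on C.
Step 2: partial derivatives
  f_x(x, y) = -6*x**2 + 4*x*y + y**2 - 2, f_y(x, y) = 2*x**2 + 2*x*y - 6*y**2 + 2.
  f_x(P) = -28, f_y(P) = 8 (gradient nonzero, so P is smooth).
Step 3: tangent line at P: -28·(x − -3) + 8·(y − -2) = 0.
Expanding: -28*x + 8*y - 68 = 0.


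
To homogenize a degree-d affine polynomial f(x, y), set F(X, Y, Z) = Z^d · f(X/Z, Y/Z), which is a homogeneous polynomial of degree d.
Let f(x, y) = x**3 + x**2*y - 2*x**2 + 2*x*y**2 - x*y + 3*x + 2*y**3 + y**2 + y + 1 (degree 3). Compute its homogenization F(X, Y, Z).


F(X, Y, Z) = X**3 + X**2*Y - 2*X**2*Z + 2*X*Y**2 - X*Y*Z + 3*X*Z**2 + 2*Y**3 + Y**2*Z + Y*Z**2 + Z**3

deg(f) = 3.
Substitute x = X/Z, y = Y/Z into f, then multiply by Z^3.
  monomial 1·x^3·y^0 ↦ 1·X^3·Y^0·Z^0.
  monomial 1·x^2·y^1 ↦ 1·X^2·Y^1·Z^0.
  monomial -2·x^2·y^0 ↦ -2·X^2·Y^0·Z^1.
  monomial 2·x^1·y^2 ↦ 2·X^1·Y^2·Z^0.
  monomial -1·x^1·y^1 ↦ -1·X^1·Y^1·Z^1.
  monomial 3·x^1·y^0 ↦ 3·X^1·Y^0·Z^2.
  monomial 2·x^0·y^3 ↦ 2·X^0·Y^3·Z^0.
  monomial 1·x^0·y^2 ↦ 1·X^0·Y^2·Z^1.
  monomial 1·x^0·y^1 ↦ 1·X^0·Y^1·Z^2.
  monomial 1·x^0·y^0 ↦ 1·X^0·Y^0·Z^3.
Collecting: F(X, Y, Z) = X**3 + X**2*Y - 2*X**2*Z + 2*X*Y**2 - X*Y*Z + 3*X*Z**2 + 2*Y**3 + Y**2*Z + Y*Z**2 + Z**3.


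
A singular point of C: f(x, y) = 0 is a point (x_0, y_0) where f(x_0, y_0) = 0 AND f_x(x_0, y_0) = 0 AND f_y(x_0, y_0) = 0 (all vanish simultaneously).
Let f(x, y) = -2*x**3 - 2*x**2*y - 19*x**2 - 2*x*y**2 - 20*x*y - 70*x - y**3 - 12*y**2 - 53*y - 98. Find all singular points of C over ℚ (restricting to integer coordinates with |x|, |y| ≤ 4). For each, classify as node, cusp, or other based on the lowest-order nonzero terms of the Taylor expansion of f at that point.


Singular points: {(-2, -3)}; classification: node.

Compute partial derivatives:
  f_x = -6*x**2 - 4*x*y - 38*x - 2*y**2 - 20*y - 70.
  f_y = -2*x**2 - 4*x*y - 20*x - 3*y**2 - 24*y - 53.
Scan x_0 ∈ {−4, ..., 4}. For each x_0, f_y(x_0, y) is a polynomial in y; find its integer roots y ∈ {−4, ..., 4}, then test f_x and f at those candidates.
  x = -4: f_y(-4, y) = -3*y**2 - 8*y - 5; vanishes at y ∈ {-1}. (-4, -1): f_x = -12 ≠ 0.
  x = -3: f_y(-3, y) = -3*y**2 - 12*y - 11; no integer root y with |y| ≤ 4.
  x = -2: f_y(-2, y) = -3*y**2 - 16*y - 21; vanishes at y ∈ {-3}. (-2, -3): f_x = 0, f = 0 — SINGULAR.
  x = -1: f_y(-1, y) = -3*y**2 - 20*y - 35; no integer root y with |y| ≤ 4.
  x = 0: f_y(0, y) = -3*y**2 - 24*y - 53; no integer root y with |y| ≤ 4.
  x = 1: f_y(1, y) = -3*y**2 - 28*y - 75; no integer root y with |y| ≤ 4.
  x = 2: f_y(2, y) = -3*y**2 - 32*y - 101; no integer root y with |y| ≤ 4.
  x = 3: f_y(3, y) = -3*y**2 - 36*y - 131; no integer root y with |y| ≤ 4.
  x = 4: f_y(4, y) = -3*y**2 - 40*y - 165; no integer root y with |y| ≤ 4.
Only singular point on the grid: (-2, -3).
Classify: substitute x = -2 + u, y = -3 + v and expand: f = -2*u**3 - 2*u**2*v - u**2 - 2*u*v**2 - v**3 + v**2.
No constant or linear terms (consistent with a singular point). Quadratic part: -u**2 + v**2. Cubic part: -2*u**3 - 2*u**2*v - 2*u*v**2 - v**3.
The quadratic part v**2 - u**2 = (v − u)(v + u) splits into two distinct linear factors, so there are two distinct tangent lines y − -3 = ±(x − -2) — this is a node (ordinary double point).
Classification: node.


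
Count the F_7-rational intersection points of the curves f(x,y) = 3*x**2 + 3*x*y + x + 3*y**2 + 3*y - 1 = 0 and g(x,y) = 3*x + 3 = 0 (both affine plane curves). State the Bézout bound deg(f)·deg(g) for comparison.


Common zeros: {(6, 3), (6, 4)}; count = 2; Bézout bound = 2.

deg(f) = 2, deg(g) = 1, so Bézout bound = 2.
Scan x ∈ F_7. For each x, list the y ∈ F_7 with f(x, y) ≡ 0 and those with g(x, y) ≡ 0 (mod 7); the common zeros in that column are the intersection.
  x = 0: f ≡ 0 at y ∈ {3}; g ≡ 0 at y ∈ ∅; common: ∅.
  x = 1: f ≡ 0 at y ∈ {6}; g ≡ 0 at y ∈ ∅; common: ∅.
  x = 2: f ≡ 0 at y ∈ {5, 6}; g ≡ 0 at y ∈ ∅; common: ∅.
  x = 3: f ≡ 0 at y ∈ ∅; g ≡ 0 at y ∈ ∅; common: ∅.
  x = 4: f ≡ 0 at y ∈ ∅; g ≡ 0 at y ∈ ∅; common: ∅.
  x = 5: f ≡ 0 at y ∈ ∅; g ≡ 0 at y ∈ ∅; common: ∅.
  x = 6: f ≡ 0 at y ∈ {3, 4}; g ≡ 0 at y ∈ {0, 1, 2, 3, 4, 5, 6}; common: {3, 4}.
Collecting: common zeros = {(6, 3), (6, 4)}, so the count is 2.
Comparison with the Bézout bound: 2 ≤ 2 = deg(f)·deg(g), as expected for curves with no common component (the bound is attained).


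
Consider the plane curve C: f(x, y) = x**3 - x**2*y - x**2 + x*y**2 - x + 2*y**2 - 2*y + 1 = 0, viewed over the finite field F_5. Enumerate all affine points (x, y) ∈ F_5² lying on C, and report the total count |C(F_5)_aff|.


Affine F_5-points: {(0, 2), (0, 4), (1, 0), (1, 1), (3, 1), (4, 0), (4, 3)}; count = 7.

For each of the 25 pairs (x, y) ∈ F_5², evaluate f(x, y) mod 5. Record the zeros.
  x = 0: [0↦1, 1↦1, 2↦0, 3↦3, 4↦0]  zeros at y ∈ {2, 4}
  x = 1: [0↦0, 1↦0, 2↦1, 3↦3, 4↦1]  zeros at y ∈ {0, 1}
  x = 2: [0↦3, 1↦1, 2↦2, 3↦1, 4↦3]  zeros at y ∈ ∅
  x = 3: [0↦1, 1↦0, 2↦4, 3↦3, 4↦2]  zeros at y ∈ {1}
  x = 4: [0↦0, 1↦3, 2↦3, 3↦0, 4↦4]  zeros at y ∈ {0, 3}
Collecting zeros: affine points = {(0, 2), (0, 4), (1, 0), (1, 1), (3, 1), (4, 0), (4, 3)}.
Total count |C(F_5)_aff| = 7.


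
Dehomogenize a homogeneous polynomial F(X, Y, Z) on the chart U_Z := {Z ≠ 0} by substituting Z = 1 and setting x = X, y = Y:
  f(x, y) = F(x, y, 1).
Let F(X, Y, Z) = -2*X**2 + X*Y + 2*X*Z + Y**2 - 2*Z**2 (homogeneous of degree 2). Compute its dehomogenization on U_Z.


f(x, y) = -2*x**2 + x*y + 2*x + y**2 - 2

On U_Z we set Z = 1. Each monomial c·X^i·Y^j·Z^k in F becomes c·x^i·y^j·1^k = c·x^i·y^j.
Substituting Z = 1: F(X, Y, 1) = -2*x**2 + x*y + 2*x + y**2 - 2.
Note: deg(f) ≤ deg(F) = 2; strict inequality happens when F is divisible by Z (lost terms).


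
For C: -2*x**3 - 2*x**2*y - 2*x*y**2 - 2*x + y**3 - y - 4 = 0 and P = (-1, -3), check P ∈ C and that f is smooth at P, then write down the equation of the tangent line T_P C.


Tangent line at P: -38*x + 12*y - 2 = 0.

Step 1: f(-1, -3) = 0, so P lies on C.
Step 2: partial derivatives
  f_x(x, y) = -6*x**2 - 4*x*y - 2*y**2 - 2, f_y(x, y) = -2*x**2 - 4*x*y + 3*y**2 - 1.
  f_x(P) = -38, f_y(P) = 12 (gradient nonzero, so P is smooth).
Step 3: tangent line at P: -38·(x − -1) + 12·(y − -3) = 0.
Expanding: -38*x + 12*y - 2 = 0.


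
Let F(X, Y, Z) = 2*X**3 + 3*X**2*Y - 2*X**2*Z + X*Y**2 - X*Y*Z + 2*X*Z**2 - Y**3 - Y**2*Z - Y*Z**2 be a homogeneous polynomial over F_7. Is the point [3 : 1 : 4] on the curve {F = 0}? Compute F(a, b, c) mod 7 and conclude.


F(3,1,4) ≡ 5 (mod 7); P is NOT on the curve.

Evaluate F(3, 1, 4) term-by-term (mod 7).
  2*X**3 ↦ 2·27·1·1 = 54
  3*X**2*Y ↦ 3·9·1·1 = 27
  -2*X**2*Z ↦ -2·9·1·4 = -72
  X*Y**2 ↦ 1·3·1·1 = 3
  -X*Y*Z ↦ -1·3·1·4 = -12
  2*X*Z**2 ↦ 2·3·1·16 = 96
  -Y**3 ↦ -1·1·1·1 = -1
  -Y**2*Z ↦ -1·1·1·4 = -4
  -Y*Z**2 ↦ -1·1·1·16 = -16
Sum: F(3, 1, 4) = (54) + (27) + (-72) + (3) + (-12) + (96) + (-1) + (-4) + (-16) = 75.
Reducing mod 7: 75 ≡ 5 (mod 7).
Since F(a, b, c) ≡ 5 ≠ 0 (mod 7), P does NOT lie on the curve.


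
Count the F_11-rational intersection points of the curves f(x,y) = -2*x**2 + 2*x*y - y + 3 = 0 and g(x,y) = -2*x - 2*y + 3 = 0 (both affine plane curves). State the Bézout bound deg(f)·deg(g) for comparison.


Common zeros: ∅; count = 0; Bézout bound = 2.

deg(f) = 2, deg(g) = 1, so Bézout bound = 2.
Scan x ∈ F_11. For each x, list the y ∈ F_11 with f(x, y) ≡ 0 and those with g(x, y) ≡ 0 (mod 11); the common zeros in that column are the intersection.
  x = 0: f ≡ 0 at y ∈ {3}; g ≡ 0 at y ∈ {7}; common: ∅.
  x = 1: f ≡ 0 at y ∈ {10}; g ≡ 0 at y ∈ {6}; common: ∅.
  x = 2: f ≡ 0 at y ∈ {9}; g ≡ 0 at y ∈ {5}; common: ∅.
  x = 3: f ≡ 0 at y ∈ {3}; g ≡ 0 at y ∈ {4}; common: ∅.
  x = 4: f ≡ 0 at y ∈ {1}; g ≡ 0 at y ∈ {3}; common: ∅.
  x = 5: f ≡ 0 at y ∈ {4}; g ≡ 0 at y ∈ {2}; common: ∅.
  x = 6: f ≡ 0 at y ∈ ∅; g ≡ 0 at y ∈ {1}; common: ∅.
  x = 7: f ≡ 0 at y ∈ {9}; g ≡ 0 at y ∈ {0}; common: ∅.
  x = 8: f ≡ 0 at y ∈ {1}; g ≡ 0 at y ∈ {10}; common: ∅.
  x = 9: f ≡ 0 at y ∈ {10}; g ≡ 0 at y ∈ {9}; common: ∅.
  x = 10: f ≡ 0 at y ∈ {4}; g ≡ 0 at y ∈ {8}; common: ∅.
Collecting: common zeros = ∅, so the count is 0.
Comparison with the Bézout bound: 0 ≤ 2 = deg(f)·deg(g), as expected for curves with no common component (the affine F_11-count falls short of the bound because intersections may lie at infinity, over extension fields, or carry multiplicity).


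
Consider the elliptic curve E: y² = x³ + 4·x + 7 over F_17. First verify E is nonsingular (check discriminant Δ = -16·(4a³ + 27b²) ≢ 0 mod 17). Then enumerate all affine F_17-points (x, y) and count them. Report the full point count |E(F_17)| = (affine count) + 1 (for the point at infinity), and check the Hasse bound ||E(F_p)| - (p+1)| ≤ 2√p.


Affine points = {(4, 6), (4, 11), (5, 4), (5, 13), (6, 3), (6, 14), (7, 2), (7, 15), (12, 7), (12, 10), (14, 6), (14, 11), (15, 5), (15, 12), (16, 6), (16, 11)}; affine count = 16; |E(F_17)| = 17.

Discriminant check: Δ ∝ 4a³ + 27b² = 4·4³ + 27·7² = 4·64 + 27·49 ≡ 15 (mod 17). Nonzero ⇒ E is nonsingular.
For each x ∈ F_17, compute rhs = x³ + 4·x + 7 mod 17, then count y ∈ F_17 with y² ≡ rhs.
  x = 0: rhs = 7, matching y values: none (0 points).
  x = 1: rhs = 12, matching y values: none (0 points).
  x = 2: rhs = 6, matching y values: none (0 points).
  x = 3: rhs = 12, matching y values: none (0 points).
  x = 4: rhs = 2, matching y values: 6, 11 (2 points).
  x = 5: rhs = 16, matching y values: 4, 13 (2 points).
  x = 6: rhs = 9, matching y values: 3, 14 (2 points).
  x = 7: rhs = 4, matching y values: 2, 15 (2 points).
  x = 8: rhs = 7, matching y values: none (0 points).
  x = 9: rhs = 7, matching y values: none (0 points).
  x = 10: rhs = 10, matching y values: none (0 points).
  x = 11: rhs = 5, matching y values: none (0 points).
  x = 12: rhs = 15, matching y values: 7, 10 (2 points).
  x = 13: rhs = 12, matching y values: none (0 points).
  x = 14: rhs = 2, matching y values: 6, 11 (2 points).
  x = 15: rhs = 8, matching y values: 5, 12 (2 points).
  x = 16: rhs = 2, matching y values: 6, 11 (2 points).
Total affine count: 16.
Full point count |E(F_17)| = 16 + 1 = 17.
Hasse bound: |17 − (17+1)| = |-1| = 1 ≤ 2√17 ≈ 8.2462 ✓.


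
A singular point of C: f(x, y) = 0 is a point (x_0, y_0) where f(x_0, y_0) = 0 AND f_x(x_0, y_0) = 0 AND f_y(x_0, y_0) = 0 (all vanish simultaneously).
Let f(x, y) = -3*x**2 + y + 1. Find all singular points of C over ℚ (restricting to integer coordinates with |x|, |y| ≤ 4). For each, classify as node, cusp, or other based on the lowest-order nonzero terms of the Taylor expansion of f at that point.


No singular points in the scanned grid; C is smooth there.

Compute partial derivatives:
  f_x = -6*x.
  f_y = 1.
f_y = 1 is a nonzero constant, so f_y never vanishes: no point (x, y) can satisfy f = f_x = f_y = 0. In particular no (x, y) ∈ {−4, ..., 4}² is singular; the curve is smooth.


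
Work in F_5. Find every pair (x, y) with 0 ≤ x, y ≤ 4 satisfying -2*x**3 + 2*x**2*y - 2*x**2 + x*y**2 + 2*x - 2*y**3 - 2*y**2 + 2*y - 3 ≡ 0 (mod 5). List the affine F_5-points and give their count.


Affine F_5-points: {(0, 1), (0, 4), (1, 0), (2, 1), (3, 1), (4, 0), (4, 2), (4, 4)}; count = 8.

For each of the 25 pairs (x, y) ∈ F_5², evaluate f(x, y) mod 5. Record the zeros.
  x = 0: [0↦2, 1↦0, 2↦2, 3↦1, 4↦0]  zeros at y ∈ {1, 4}
  x = 1: [0↦0, 1↦1, 2↦3, 3↦4, 4↦2]  zeros at y ∈ {0}
  x = 2: [0↦2, 1↦0, 2↦1, 3↦3, 4↦4]  zeros at y ∈ {1}
  x = 3: [0↦1, 1↦0, 2↦4, 3↦1, 4↦4]  zeros at y ∈ {1}
  x = 4: [0↦0, 1↦4, 2↦0, 3↦1, 4↦0]  zeros at y ∈ {0, 2, 4}
Collecting zeros: affine points = {(0, 1), (0, 4), (1, 0), (2, 1), (3, 1), (4, 0), (4, 2), (4, 4)}.
Total count |C(F_5)_aff| = 8.


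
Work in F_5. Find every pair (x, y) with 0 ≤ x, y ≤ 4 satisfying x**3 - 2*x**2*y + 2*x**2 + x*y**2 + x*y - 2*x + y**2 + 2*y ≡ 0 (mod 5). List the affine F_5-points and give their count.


Affine F_5-points: {(0, 0), (0, 3), (3, 1), (4, 3)}; count = 4.

For each of the 25 pairs (x, y) ∈ F_5², evaluate f(x, y) mod 5. Record the zeros.
  x = 0: [0↦0, 1↦3, 2↦3, 3↦0, 4↦4]  zeros at y ∈ {0, 3}
  x = 1: [0↦1, 1↦4, 2↦1, 3↦2, 4↦2]  zeros at y ∈ ∅
  x = 2: [0↦2, 1↦1, 2↦1, 3↦2, 4↦4]  zeros at y ∈ ∅
  x = 3: [0↦4, 1↦0, 2↦4, 3↦1, 4↦1]  zeros at y ∈ {1}
  x = 4: [0↦3, 1↦2, 2↦1, 3↦0, 4↦4]  zeros at y ∈ {3}
Collecting zeros: affine points = {(0, 0), (0, 3), (3, 1), (4, 3)}.
Total count |C(F_5)_aff| = 4.


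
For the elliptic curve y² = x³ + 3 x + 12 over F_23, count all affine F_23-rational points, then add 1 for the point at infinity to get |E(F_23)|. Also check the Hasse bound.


Affine points = {(0, 9), (0, 14), (1, 4), (1, 19), (2, 7), (2, 16), (3, 5), (3, 18), (6, 4), (6, 19), (7, 10), (7, 13), (9, 3), (9, 20), (16, 4), (16, 19), (17, 10), (17, 13), (22, 10), (22, 13)}; affine count = 20; |E(F_23)| = 21.

Discriminant check: Δ ∝ 4a³ + 27b² = 4·3³ + 27·12² = 4·27 + 27·144 ≡ 17 (mod 23). Nonzero ⇒ E is nonsingular.
For each x ∈ F_23, compute rhs = x³ + 3·x + 12 mod 23, then count y ∈ F_23 with y² ≡ rhs.
  x = 0: rhs = 12, matching y values: 9, 14 (2 points).
  x = 1: rhs = 16, matching y values: 4, 19 (2 points).
  x = 2: rhs = 3, matching y values: 7, 16 (2 points).
  x = 3: rhs = 2, matching y values: 5, 18 (2 points).
  x = 4: rhs = 19, matching y values: none (0 points).
  x = 5: rhs = 14, matching y values: none (0 points).
  x = 6: rhs = 16, matching y values: 4, 19 (2 points).
  x = 7: rhs = 8, matching y values: 10, 13 (2 points).
  x = 8: rhs = 19, matching y values: none (0 points).
  x = 9: rhs = 9, matching y values: 3, 20 (2 points).
  x = 10: rhs = 7, matching y values: none (0 points).
  x = 11: rhs = 19, matching y values: none (0 points).
  x = 12: rhs = 5, matching y values: none (0 points).
  x = 13: rhs = 17, matching y values: none (0 points).
  x = 14: rhs = 15, matching y values: none (0 points).
  x = 15: rhs = 5, matching y values: none (0 points).
  x = 16: rhs = 16, matching y values: 4, 19 (2 points).
  x = 17: rhs = 8, matching y values: 10, 13 (2 points).
  x = 18: rhs = 10, matching y values: none (0 points).
  x = 19: rhs = 5, matching y values: none (0 points).
  x = 20: rhs = 22, matching y values: none (0 points).
  x = 21: rhs = 21, matching y values: none (0 points).
  x = 22: rhs = 8, matching y values: 10, 13 (2 points).
Total affine count: 20.
Full point count |E(F_23)| = 20 + 1 = 21.
Hasse bound: |21 − (23+1)| = |-3| = 3 ≤ 2√23 ≈ 9.5917 ✓.


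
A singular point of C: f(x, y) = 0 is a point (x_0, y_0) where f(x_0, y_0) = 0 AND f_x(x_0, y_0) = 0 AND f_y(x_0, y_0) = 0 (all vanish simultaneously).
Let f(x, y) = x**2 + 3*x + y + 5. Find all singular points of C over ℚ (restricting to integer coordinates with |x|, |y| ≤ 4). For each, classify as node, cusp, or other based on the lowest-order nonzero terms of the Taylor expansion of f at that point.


No singular points in the scanned grid; C is smooth there.

Compute partial derivatives:
  f_x = 2*x + 3.
  f_y = 1.
f_y = 1 is a nonzero constant, so f_y never vanishes: no point (x, y) can satisfy f = f_x = f_y = 0. In particular no (x, y) ∈ {−4, ..., 4}² is singular; the curve is smooth.


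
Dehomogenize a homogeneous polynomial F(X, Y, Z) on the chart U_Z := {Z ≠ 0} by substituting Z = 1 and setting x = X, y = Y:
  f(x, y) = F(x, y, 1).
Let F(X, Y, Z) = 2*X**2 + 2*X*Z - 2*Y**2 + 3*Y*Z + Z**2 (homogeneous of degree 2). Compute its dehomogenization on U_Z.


f(x, y) = 2*x**2 + 2*x - 2*y**2 + 3*y + 1

On U_Z we set Z = 1. Each monomial c·X^i·Y^j·Z^k in F becomes c·x^i·y^j·1^k = c·x^i·y^j.
Substituting Z = 1: F(X, Y, 1) = 2*x**2 + 2*x - 2*y**2 + 3*y + 1.
Note: deg(f) ≤ deg(F) = 2; strict inequality happens when F is divisible by Z (lost terms).


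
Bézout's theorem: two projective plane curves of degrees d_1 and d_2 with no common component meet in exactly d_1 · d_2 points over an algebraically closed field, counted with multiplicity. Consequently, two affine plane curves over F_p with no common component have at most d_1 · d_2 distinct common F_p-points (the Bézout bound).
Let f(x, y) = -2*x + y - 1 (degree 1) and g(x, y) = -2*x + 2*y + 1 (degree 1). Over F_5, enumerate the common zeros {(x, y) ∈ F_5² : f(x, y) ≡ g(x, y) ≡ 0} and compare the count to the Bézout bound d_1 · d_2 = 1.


Common zeros: {(1, 3)}; count = 1; Bézout bound = 1.

deg(f) = 1, deg(g) = 1, so Bézout bound = 1.
Scan x ∈ F_5. For each x, list the y ∈ F_5 with f(x, y) ≡ 0 and those with g(x, y) ≡ 0 (mod 5); the common zeros in that column are the intersection.
  x = 0: f ≡ 0 at y ∈ {1}; g ≡ 0 at y ∈ {2}; common: ∅.
  x = 1: f ≡ 0 at y ∈ {3}; g ≡ 0 at y ∈ {3}; common: {3}.
  x = 2: f ≡ 0 at y ∈ {0}; g ≡ 0 at y ∈ {4}; common: ∅.
  x = 3: f ≡ 0 at y ∈ {2}; g ≡ 0 at y ∈ {0}; common: ∅.
  x = 4: f ≡ 0 at y ∈ {4}; g ≡ 0 at y ∈ {1}; common: ∅.
Collecting: common zeros = {(1, 3)}, so the count is 1.
Comparison with the Bézout bound: 1 ≤ 1 = deg(f)·deg(g), as expected for curves with no common component (the bound is attained).


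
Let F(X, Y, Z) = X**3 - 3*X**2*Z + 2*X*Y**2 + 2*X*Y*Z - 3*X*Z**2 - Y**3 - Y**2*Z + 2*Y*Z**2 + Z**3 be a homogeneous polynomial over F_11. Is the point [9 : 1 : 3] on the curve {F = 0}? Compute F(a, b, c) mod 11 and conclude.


F(9,1,3) ≡ 2 (mod 11); P is NOT on the curve.

Evaluate F(9, 1, 3) term-by-term (mod 11).
  X**3 ↦ 1·729·1·1 = 729
  -3*X**2*Z ↦ -3·81·1·3 = -729
  2*X*Y**2 ↦ 2·9·1·1 = 18
  2*X*Y*Z ↦ 2·9·1·3 = 54
  -3*X*Z**2 ↦ -3·9·1·9 = -243
  -Y**3 ↦ -1·1·1·1 = -1
  -Y**2*Z ↦ -1·1·1·3 = -3
  2*Y*Z**2 ↦ 2·1·1·9 = 18
  Z**3 ↦ 1·1·1·27 = 27
Sum: F(9, 1, 3) = (729) + (-729) + (18) + (54) + (-243) + (-1) + (-3) + (18) + (27) = -130.
Reducing mod 11: -130 ≡ 2 (mod 11).
Since F(a, b, c) ≡ 2 ≠ 0 (mod 11), P does NOT lie on the curve.


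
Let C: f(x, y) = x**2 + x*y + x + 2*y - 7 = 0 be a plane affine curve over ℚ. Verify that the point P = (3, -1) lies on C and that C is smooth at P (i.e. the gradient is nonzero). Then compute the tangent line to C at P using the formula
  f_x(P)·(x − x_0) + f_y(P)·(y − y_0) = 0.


Tangent line at P: 6*x + 5*y - 13 = 0.

Step 1: f(3, -1) = 0, so P lies on C.
Step 2: partial derivatives
  f_x(x, y) = 2*x + y + 1, f_y(x, y) = x + 2.
  f_x(P) = 6, f_y(P) = 5 (gradient nonzero, so P is smooth).
Step 3: tangent line at P: 6·(x − 3) + 5·(y − -1) = 0.
Expanding: 6*x + 5*y - 13 = 0.


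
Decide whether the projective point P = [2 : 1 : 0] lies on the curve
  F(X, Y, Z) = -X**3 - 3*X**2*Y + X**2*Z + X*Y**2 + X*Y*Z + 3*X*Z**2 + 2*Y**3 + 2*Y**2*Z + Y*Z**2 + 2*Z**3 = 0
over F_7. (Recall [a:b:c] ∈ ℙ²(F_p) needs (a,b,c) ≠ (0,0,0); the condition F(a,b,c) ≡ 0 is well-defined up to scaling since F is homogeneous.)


F(2,1,0) ≡ 5 (mod 7); P is NOT on the curve.

Evaluate F(2, 1, 0) term-by-term (mod 7).
  -X**3 ↦ -1·8·1·1 = -8
  -3*X**2*Y ↦ -3·4·1·1 = -12
  X**2*Z ↦ 1·4·1·0 = 0
  X*Y**2 ↦ 1·2·1·1 = 2
  X*Y*Z ↦ 1·2·1·0 = 0
  3*X*Z**2 ↦ 3·2·1·0 = 0
  2*Y**3 ↦ 2·1·1·1 = 2
  2*Y**2*Z ↦ 2·1·1·0 = 0
  Y*Z**2 ↦ 1·1·1·0 = 0
  2*Z**3 ↦ 2·1·1·0 = 0
Sum: F(2, 1, 0) = (-8) + (-12) + (0) + (2) + (0) + (0) + (2) + (0) + (0) + (0) = -16.
Reducing mod 7: -16 ≡ 5 (mod 7).
Since F(a, b, c) ≡ 5 ≠ 0 (mod 7), P does NOT lie on the curve.


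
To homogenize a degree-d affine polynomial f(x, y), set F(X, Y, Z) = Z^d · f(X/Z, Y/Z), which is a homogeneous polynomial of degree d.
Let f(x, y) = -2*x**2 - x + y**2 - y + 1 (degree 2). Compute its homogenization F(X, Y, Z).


F(X, Y, Z) = -2*X**2 - X*Z + Y**2 - Y*Z + Z**2

deg(f) = 2.
Substitute x = X/Z, y = Y/Z into f, then multiply by Z^2.
  monomial -2·x^2·y^0 ↦ -2·X^2·Y^0·Z^0.
  monomial -1·x^1·y^0 ↦ -1·X^1·Y^0·Z^1.
  monomial 1·x^0·y^2 ↦ 1·X^0·Y^2·Z^0.
  monomial -1·x^0·y^1 ↦ -1·X^0·Y^1·Z^1.
  monomial 1·x^0·y^0 ↦ 1·X^0·Y^0·Z^2.
Collecting: F(X, Y, Z) = -2*X**2 - X*Z + Y**2 - Y*Z + Z**2.


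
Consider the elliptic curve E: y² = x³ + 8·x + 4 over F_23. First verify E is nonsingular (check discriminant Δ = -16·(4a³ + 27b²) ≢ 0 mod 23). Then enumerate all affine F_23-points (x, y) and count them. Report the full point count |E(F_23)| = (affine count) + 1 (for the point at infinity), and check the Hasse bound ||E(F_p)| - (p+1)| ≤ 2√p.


Affine points = {(0, 2), (0, 21), (1, 6), (1, 17), (3, 3), (3, 20), (4, 10), (4, 13), (5, 10), (5, 13), (7, 9), (7, 14), (9, 0), (10, 7), (10, 16), (14, 10), (14, 13), (15, 7), (15, 16), (17, 4), (17, 19), (18, 0), (19, 0), (21, 7), (21, 16), (22, 8), (22, 15)}; affine count = 27; |E(F_23)| = 28.

Discriminant check: Δ ∝ 4a³ + 27b² = 4·8³ + 27·4² = 4·512 + 27·16 ≡ 19 (mod 23). Nonzero ⇒ E is nonsingular.
For each x ∈ F_23, compute rhs = x³ + 8·x + 4 mod 23, then count y ∈ F_23 with y² ≡ rhs.
  x = 0: rhs = 4, matching y values: 2, 21 (2 points).
  x = 1: rhs = 13, matching y values: 6, 17 (2 points).
  x = 2: rhs = 5, matching y values: none (0 points).
  x = 3: rhs = 9, matching y values: 3, 20 (2 points).
  x = 4: rhs = 8, matching y values: 10, 13 (2 points).
  x = 5: rhs = 8, matching y values: 10, 13 (2 points).
  x = 6: rhs = 15, matching y values: none (0 points).
  x = 7: rhs = 12, matching y values: 9, 14 (2 points).
  x = 8: rhs = 5, matching y values: none (0 points).
  x = 9: rhs = 0, matching y values: 0 (1 points).
  x = 10: rhs = 3, matching y values: 7, 16 (2 points).
  x = 11: rhs = 20, matching y values: none (0 points).
  x = 12: rhs = 11, matching y values: none (0 points).
  x = 13: rhs = 5, matching y values: none (0 points).
  x = 14: rhs = 8, matching y values: 10, 13 (2 points).
  x = 15: rhs = 3, matching y values: 7, 16 (2 points).
  x = 16: rhs = 19, matching y values: none (0 points).
  x = 17: rhs = 16, matching y values: 4, 19 (2 points).
  x = 18: rhs = 0, matching y values: 0 (1 points).
  x = 19: rhs = 0, matching y values: 0 (1 points).
  x = 20: rhs = 22, matching y values: none (0 points).
  x = 21: rhs = 3, matching y values: 7, 16 (2 points).
  x = 22: rhs = 18, matching y values: 8, 15 (2 points).
Total affine count: 27.
Full point count |E(F_23)| = 27 + 1 = 28.
Hasse bound: |28 − (23+1)| = |4| = 4 ≤ 2√23 ≈ 9.5917 ✓.


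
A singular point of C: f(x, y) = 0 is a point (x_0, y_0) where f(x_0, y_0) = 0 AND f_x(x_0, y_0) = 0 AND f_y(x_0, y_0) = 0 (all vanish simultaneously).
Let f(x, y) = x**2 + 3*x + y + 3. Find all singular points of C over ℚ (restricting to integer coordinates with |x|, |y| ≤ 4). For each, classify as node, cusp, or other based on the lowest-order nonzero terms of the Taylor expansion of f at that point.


No singular points in the scanned grid; C is smooth there.

Compute partial derivatives:
  f_x = 2*x + 3.
  f_y = 1.
f_y = 1 is a nonzero constant, so f_y never vanishes: no point (x, y) can satisfy f = f_x = f_y = 0. In particular no (x, y) ∈ {−4, ..., 4}² is singular; the curve is smooth.


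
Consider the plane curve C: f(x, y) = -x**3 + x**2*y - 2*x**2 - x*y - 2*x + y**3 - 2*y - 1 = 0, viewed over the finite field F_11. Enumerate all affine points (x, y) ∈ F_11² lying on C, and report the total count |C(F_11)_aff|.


Affine F_11-points: {(0, 4), (0, 8), (0, 10), (1, 6), (2, 10), (3, 7), (4, 2), (4, 7), (6, 10), (7, 6), (9, 7), (10, 0)}; count = 12.

For each of the 121 pairs (x, y) ∈ F_11², evaluate f(x, y) mod 11. Record the zeros.
  x = 0: [0↦10, 1↦9, 2↦3, 3↦9, 4↦0, 5↦4, 6↦5, 7↦9, 8↦0, 9↦6, 10↦0]  zeros at y ∈ {4, 8, 10}
  x = 1: [0↦5, 1↦4, 2↦9, 3↦4, 4↦6, 5↦10, 6↦0, 7↦4, 8↦6, 9↦1, 10↦6]  zeros at y ∈ {6}
  x = 2: [0↦1, 1↦2, 2↦9, 3↦6, 4↦10, 5↦5, 6↦8, 7↦3, 8↦7, 9↦4, 10↦0]  zeros at y ∈ {10}
  x = 3: [0↦3, 1↦8, 2↦8, 3↦9, 4↦6, 5↦5, 6↦1, 7↦0, 8↦8, 9↦9, 10↦9]  zeros at y ∈ {7}
  x = 4: [0↦5, 1↦5, 2↦0, 3↦7, 4↦10, 5↦4, 6↦6, 7↦0, 8↦3, 9↦10, 10↦5]  zeros at y ∈ {2, 7}
  x = 5: [0↦1, 1↦9, 2↦1, 3↦5, 4↦5, 5↦7, 6↦6, 7↦8, 8↦8, 9↦1, 10↦4]  zeros at y ∈ ∅
  x = 6: [0↦7, 1↦3, 2↦5, 3↦8, 4↦7, 5↦8, 6↦6, 7↦7, 8↦6, 9↦9, 10↦0]  zeros at y ∈ {10}
  x = 7: [0↦6, 1↦3, 2↦6, 3↦10, 4↦10, 5↦1, 6↦0, 7↦2, 8↦2, 9↦6, 10↦9]  zeros at y ∈ {6}
  x = 8: [0↦3, 1↦3, 2↦9, 3↦5, 4↦8, 5↦2, 6↦4, 7↦9, 8↦1, 9↦8, 10↦3]  zeros at y ∈ ∅
  x = 9: [0↦3, 1↦8, 2↦8, 3↦9, 4↦6, 5↦5, 6↦1, 7↦0, 8↦8, 9↦9, 10↦9]  zeros at y ∈ {7}
  x = 10: [0↦0, 1↦1, 2↦8, 3↦5, 4↦9, 5↦4, 6↦7, 7↦2, 8↦6, 9↦3, 10↦10]  zeros at y ∈ {0}
Collecting zeros: affine points = {(0, 4), (0, 8), (0, 10), (1, 6), (2, 10), (3, 7), (4, 2), (4, 7), (6, 10), (7, 6), (9, 7), (10, 0)}.
Total count |C(F_11)_aff| = 12.


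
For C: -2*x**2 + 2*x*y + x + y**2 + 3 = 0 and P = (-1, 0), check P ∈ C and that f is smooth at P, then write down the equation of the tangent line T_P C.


Tangent line at P: 5*x - 2*y + 5 = 0.

Step 1: f(-1, 0) = 0, so P lies on C.
Step 2: partial derivatives
  f_x(x, y) = -4*x + 2*y + 1, f_y(x, y) = 2*x + 2*y.
  f_x(P) = 5, f_y(P) = -2 (gradient nonzero, so P is smooth).
Step 3: tangent line at P: 5·(x − -1) + -2·(y − 0) = 0.
Expanding: 5*x - 2*y + 5 = 0.


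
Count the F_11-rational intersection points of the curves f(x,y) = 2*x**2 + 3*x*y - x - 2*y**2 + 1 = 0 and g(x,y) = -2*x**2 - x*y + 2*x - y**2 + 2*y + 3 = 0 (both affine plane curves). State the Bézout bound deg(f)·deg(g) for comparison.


Common zeros: ∅; count = 0; Bézout bound = 4.

deg(f) = 2, deg(g) = 2, so Bézout bound = 4.
Scan x ∈ F_11. For each x, list the y ∈ F_11 with f(x, y) ≡ 0 and those with g(x, y) ≡ 0 (mod 11); the common zeros in that column are the intersection.
  x = 0: f ≡ 0 at y ∈ ∅; g ≡ 0 at y ∈ {3, 10}; common: ∅.
  x = 1: f ≡ 0 at y ∈ {2, 5}; g ≡ 0 at y ∈ ∅; common: ∅.
  x = 2: f ≡ 0 at y ∈ {1, 2}; g ≡ 0 at y ∈ ∅; common: ∅.
  x = 3: f ≡ 0 at y ∈ {5}; g ≡ 0 at y ∈ {1, 9}; common: ∅.
  x = 4: f ≡ 0 at y ∈ ∅; g ≡ 0 at y ∈ ∅; common: ∅.
  x = 5: f ≡ 0 at y ∈ ∅; g ≡ 0 at y ∈ {3, 5}; common: ∅.
  x = 6: f ≡ 0 at y ∈ ∅; g ≡ 0 at y ∈ ∅; common: ∅.
  x = 7: f ≡ 0 at y ∈ {8}; g ≡ 0 at y ∈ {7, 10}; common: ∅.
  x = 8: f ≡ 0 at y ∈ {0, 1}; g ≡ 0 at y ∈ ∅; common: ∅.
  x = 9: f ≡ 0 at y ∈ {0, 8}; g ≡ 0 at y ∈ ∅; common: ∅.
  x = 10: f ≡ 0 at y ∈ ∅; g ≡ 0 at y ∈ {5, 9}; common: ∅.
Collecting: common zeros = ∅, so the count is 0.
Comparison with the Bézout bound: 0 ≤ 4 = deg(f)·deg(g), as expected for curves with no common component (the affine F_11-count falls short of the bound because intersections may lie at infinity, over extension fields, or carry multiplicity).


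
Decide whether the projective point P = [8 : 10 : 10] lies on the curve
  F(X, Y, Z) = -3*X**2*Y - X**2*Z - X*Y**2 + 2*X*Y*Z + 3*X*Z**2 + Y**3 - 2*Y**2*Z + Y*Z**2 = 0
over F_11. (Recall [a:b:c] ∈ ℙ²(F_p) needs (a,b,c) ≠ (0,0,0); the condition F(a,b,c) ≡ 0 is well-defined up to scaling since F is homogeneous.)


F(8,10,10) ≡ 2 (mod 11); P is NOT on the curve.

Evaluate F(8, 10, 10) term-by-term (mod 11).
  -3*X**2*Y ↦ -3·64·10·1 = -1920
  -X**2*Z ↦ -1·64·1·10 = -640
  -X*Y**2 ↦ -1·8·100·1 = -800
  2*X*Y*Z ↦ 2·8·10·10 = 1600
  3*X*Z**2 ↦ 3·8·1·100 = 2400
  Y**3 ↦ 1·1·1000·1 = 1000
  -2*Y**2*Z ↦ -2·1·100·10 = -2000
  Y*Z**2 ↦ 1·1·10·100 = 1000
Sum: F(8, 10, 10) = (-1920) + (-640) + (-800) + (1600) + (2400) + (1000) + (-2000) + (1000) = 640.
Reducing mod 11: 640 ≡ 2 (mod 11).
Since F(a, b, c) ≡ 2 ≠ 0 (mod 11), P does NOT lie on the curve.


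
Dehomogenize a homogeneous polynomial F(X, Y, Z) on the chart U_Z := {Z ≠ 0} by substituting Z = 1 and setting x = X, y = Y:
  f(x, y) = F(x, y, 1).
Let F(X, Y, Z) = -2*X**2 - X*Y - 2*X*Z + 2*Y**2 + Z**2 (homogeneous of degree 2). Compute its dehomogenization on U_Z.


f(x, y) = -2*x**2 - x*y - 2*x + 2*y**2 + 1

On U_Z we set Z = 1. Each monomial c·X^i·Y^j·Z^k in F becomes c·x^i·y^j·1^k = c·x^i·y^j.
Substituting Z = 1: F(X, Y, 1) = -2*x**2 - x*y - 2*x + 2*y**2 + 1.
Note: deg(f) ≤ deg(F) = 2; strict inequality happens when F is divisible by Z (lost terms).
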